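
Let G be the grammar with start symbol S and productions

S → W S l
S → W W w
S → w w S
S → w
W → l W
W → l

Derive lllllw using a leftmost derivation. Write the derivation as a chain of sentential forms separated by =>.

S => WWw => lWWw => llWWw => lllWWw => llllWw => lllllw

S => WWw   [S → W W w]
WWw => lWWw   [W → l W]
lWWw => llWWw   [W → l W]
llWWw => lllWWw   [W → l W]
lllWWw => llllWw   [W → l]
llllWw => lllllw   [W → l]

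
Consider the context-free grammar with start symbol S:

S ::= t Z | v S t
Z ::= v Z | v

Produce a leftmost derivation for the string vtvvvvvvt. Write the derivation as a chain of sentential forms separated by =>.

S => vSt   [S ::= v S t]
vSt => vtZt   [S ::= t Z]
vtZt => vtvZt   [Z ::= v Z]
vtvZt => vtvvZt   [Z ::= v Z]
vtvvZt => vtvvvZt   [Z ::= v Z]
vtvvvZt => vtvvvvZt   [Z ::= v Z]
vtvvvvZt => vtvvvvvZt   [Z ::= v Z]
vtvvvvvZt => vtvvvvvvt   [Z ::= v]

S=>vSt=>vtZt=>vtvZt=>vtvvZt=>vtvvvZt=>vtvvvvZt=>vtvvvvvZt=>vtvvvvvvt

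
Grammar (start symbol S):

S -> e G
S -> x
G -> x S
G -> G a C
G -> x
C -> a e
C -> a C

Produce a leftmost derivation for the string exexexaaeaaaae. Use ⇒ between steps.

S ⇒ eG   [S -> e G]
eG ⇒ eGaC   [G -> G a C]
eGaC ⇒ exSaC   [G -> x S]
exSaC ⇒ exeGaC   [S -> e G]
exeGaC ⇒ exexSaC   [G -> x S]
exexSaC ⇒ exexeGaC   [S -> e G]
exexeGaC ⇒ exexeGaCaC   [G -> G a C]
exexeGaCaC ⇒ exexexaCaC   [G -> x]
exexexaCaC ⇒ exexexaaeaC   [C -> a e]
exexexaaeaC ⇒ exexexaaeaaC   [C -> a C]
exexexaaeaaC ⇒ exexexaaeaaaC   [C -> a C]
exexexaaeaaaC ⇒ exexexaaeaaaae   [C -> a e]

S ⇒ eG ⇒ eGaC ⇒ exSaC ⇒ exeGaC ⇒ exexSaC ⇒ exexeGaC ⇒ exexeGaCaC ⇒ exexexaCaC ⇒ exexexaaeaC ⇒ exexexaaeaaC ⇒ exexexaaeaaaC ⇒ exexexaaeaaaae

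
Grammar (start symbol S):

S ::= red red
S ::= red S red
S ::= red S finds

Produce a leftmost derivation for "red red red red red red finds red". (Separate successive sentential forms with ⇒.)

S ⇒ red S red ⇒ red red S finds red ⇒ red red red S red finds red ⇒ red red red red red red finds red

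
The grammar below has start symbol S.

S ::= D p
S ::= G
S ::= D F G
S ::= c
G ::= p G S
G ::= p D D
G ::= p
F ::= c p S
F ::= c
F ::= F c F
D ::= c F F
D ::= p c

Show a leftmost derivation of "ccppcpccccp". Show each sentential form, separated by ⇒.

S ⇒ DFG ⇒ cFFFG ⇒ cFcFFFG ⇒ ccpScFFFG ⇒ ccpDpcFFFG ⇒ ccppcpcFFFG ⇒ ccppcpccFFG ⇒ ccppcpcccFG ⇒ ccppcpccccG ⇒ ccppcpccccp

S ⇒ DFG   [S ::= D F G]
DFG ⇒ cFFFG   [D ::= c F F]
cFFFG ⇒ cFcFFFG   [F ::= F c F]
cFcFFFG ⇒ ccpScFFFG   [F ::= c p S]
ccpScFFFG ⇒ ccpDpcFFFG   [S ::= D p]
ccpDpcFFFG ⇒ ccppcpcFFFG   [D ::= p c]
ccppcpcFFFG ⇒ ccppcpccFFG   [F ::= c]
ccppcpccFFG ⇒ ccppcpcccFG   [F ::= c]
ccppcpcccFG ⇒ ccppcpccccG   [F ::= c]
ccppcpccccG ⇒ ccppcpccccp   [G ::= p]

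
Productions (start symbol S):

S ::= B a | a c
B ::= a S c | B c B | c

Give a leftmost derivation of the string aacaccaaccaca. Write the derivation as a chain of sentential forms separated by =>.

S=>Ba=>aSca=>aBaca=>aBcBaca=>aaSccBaca=>aaBaccBaca=>aacaccBaca=>aacaccaScaca=>aacaccaaccaca

S => Ba   [S ::= B a]
Ba => aSca   [B ::= a S c]
aSca => aBaca   [S ::= B a]
aBaca => aBcBaca   [B ::= B c B]
aBcBaca => aaSccBaca   [B ::= a S c]
aaSccBaca => aaBaccBaca   [S ::= B a]
aaBaccBaca => aacaccBaca   [B ::= c]
aacaccBaca => aacaccaScaca   [B ::= a S c]
aacaccaScaca => aacaccaaccaca   [S ::= a c]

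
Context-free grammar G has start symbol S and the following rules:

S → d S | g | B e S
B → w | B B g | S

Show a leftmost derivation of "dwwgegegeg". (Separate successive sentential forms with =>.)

S => BeS => SeS => dSeS => dBeSeS => dSeSeS => dBeSeSeS => dBBgeSeSeS => dwBgeSeSeS => dwwgeSeSeS => dwwgegeSeS => dwwgegegeS => dwwgegegeg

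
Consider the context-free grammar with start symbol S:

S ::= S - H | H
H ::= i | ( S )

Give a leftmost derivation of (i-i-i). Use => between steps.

S => H => (S) => (S-H) => (S-H-H) => (H-H-H) => (i-H-H) => (i-i-H) => (i-i-i)

S => H   [S ::= H]
H => (S)   [H ::= ( S )]
(S) => (S-H)   [S ::= S - H]
(S-H) => (S-H-H)   [S ::= S - H]
(S-H-H) => (H-H-H)   [S ::= H]
(H-H-H) => (i-H-H)   [H ::= i]
(i-H-H) => (i-i-H)   [H ::= i]
(i-i-H) => (i-i-i)   [H ::= i]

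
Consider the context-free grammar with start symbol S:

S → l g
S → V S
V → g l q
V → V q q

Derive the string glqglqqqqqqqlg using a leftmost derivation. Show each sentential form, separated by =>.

S=>VS=>glqS=>glqVS=>glqVqqS=>glqVqqqqS=>glqVqqqqqqS=>glqglqqqqqqqS=>glqglqqqqqqqlg

S => VS   [S → V S]
VS => glqS   [V → g l q]
glqS => glqVS   [S → V S]
glqVS => glqVqqS   [V → V q q]
glqVqqS => glqVqqqqS   [V → V q q]
glqVqqqqS => glqVqqqqqqS   [V → V q q]
glqVqqqqqqS => glqglqqqqqqqS   [V → g l q]
glqglqqqqqqqS => glqglqqqqqqqlg   [S → l g]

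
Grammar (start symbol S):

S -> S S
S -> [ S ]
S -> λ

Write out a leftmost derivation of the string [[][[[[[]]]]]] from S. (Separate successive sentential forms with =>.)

S => [S]   [S -> [ S ]]
[S] => [SS]   [S -> S S]
[SS] => [[S]S]   [S -> [ S ]]
[[S]S] => [[]S]   [S -> λ]
[[]S] => [[]SS]   [S -> S S]
[[]SS] => [[][S]S]   [S -> [ S ]]
[[][S]S] => [[][[S]]S]   [S -> [ S ]]
[[][[S]]S] => [[][[SS]]S]   [S -> S S]
[[][[SS]]S] => [[][[[S]S]]S]   [S -> [ S ]]
[[][[[S]S]]S] => [[][[[[S]]S]]S]   [S -> [ S ]]
[[][[[[S]]S]]S] => [[][[[[[S]]]S]]S]   [S -> [ S ]]
[[][[[[[S]]]S]]S] => [[][[[[[]]]S]]S]   [S -> λ]
[[][[[[[]]]S]]S] => [[][[[[[]]]]]S]   [S -> λ]
[[][[[[[]]]]]S] => [[][[[[[]]]]]]   [S -> λ]

S => [S] => [SS] => [[S]S] => [[]S] => [[]SS] => [[][S]S] => [[][[S]]S] => [[][[SS]]S] => [[][[[S]S]]S] => [[][[[[S]]S]]S] => [[][[[[[S]]]S]]S] => [[][[[[[]]]S]]S] => [[][[[[[]]]]]S] => [[][[[[[]]]]]]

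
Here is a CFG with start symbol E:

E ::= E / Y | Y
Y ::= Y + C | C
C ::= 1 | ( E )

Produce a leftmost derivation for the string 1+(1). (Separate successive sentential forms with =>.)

E => Y   [E ::= Y]
Y => Y+C   [Y ::= Y + C]
Y+C => C+C   [Y ::= C]
C+C => 1+C   [C ::= 1]
1+C => 1+(E)   [C ::= ( E )]
1+(E) => 1+(Y)   [E ::= Y]
1+(Y) => 1+(C)   [Y ::= C]
1+(C) => 1+(1)   [C ::= 1]

E => Y => Y+C => C+C => 1+C => 1+(E) => 1+(Y) => 1+(C) => 1+(1)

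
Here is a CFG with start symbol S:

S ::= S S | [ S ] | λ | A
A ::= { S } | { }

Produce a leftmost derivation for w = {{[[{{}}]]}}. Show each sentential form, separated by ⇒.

S ⇒ A ⇒ {S} ⇒ {A} ⇒ {{S}} ⇒ {{[S]}} ⇒ {{[[S]]}} ⇒ {{[[A]]}} ⇒ {{[[{S}]]}} ⇒ {{[[{A}]]}} ⇒ {{[[{{}}]]}}

S ⇒ A   [S ::= A]
A ⇒ {S}   [A ::= { S }]
{S} ⇒ {A}   [S ::= A]
{A} ⇒ {{S}}   [A ::= { S }]
{{S}} ⇒ {{[S]}}   [S ::= [ S ]]
{{[S]}} ⇒ {{[[S]]}}   [S ::= [ S ]]
{{[[S]]}} ⇒ {{[[A]]}}   [S ::= A]
{{[[A]]}} ⇒ {{[[{S}]]}}   [A ::= { S }]
{{[[{S}]]}} ⇒ {{[[{A}]]}}   [S ::= A]
{{[[{A}]]}} ⇒ {{[[{{}}]]}}   [A ::= { }]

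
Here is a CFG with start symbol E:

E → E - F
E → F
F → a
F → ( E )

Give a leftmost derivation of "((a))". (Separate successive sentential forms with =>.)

E=>F=>(E)=>(F)=>((E))=>((F))=>((a))

E => F   [E → F]
F => (E)   [F → ( E )]
(E) => (F)   [E → F]
(F) => ((E))   [F → ( E )]
((E)) => ((F))   [E → F]
((F)) => ((a))   [F → a]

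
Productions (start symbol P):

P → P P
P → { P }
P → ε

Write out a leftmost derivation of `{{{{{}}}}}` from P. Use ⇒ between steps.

P⇒{P}⇒{PP}⇒{{P}P}⇒{{{P}}P}⇒{{{{P}}}P}⇒{{{{PP}}}P}⇒{{{{PPP}}}P}⇒{{{{{P}PP}}}P}⇒{{{{{}PP}}}P}⇒{{{{{}P}}}P}⇒{{{{{}}}}P}⇒{{{{{}}}}}

P ⇒ {P}   [P → { P }]
{P} ⇒ {PP}   [P → P P]
{PP} ⇒ {{P}P}   [P → { P }]
{{P}P} ⇒ {{{P}}P}   [P → { P }]
{{{P}}P} ⇒ {{{{P}}}P}   [P → { P }]
{{{{P}}}P} ⇒ {{{{PP}}}P}   [P → P P]
{{{{PP}}}P} ⇒ {{{{PPP}}}P}   [P → P P]
{{{{PPP}}}P} ⇒ {{{{{P}PP}}}P}   [P → { P }]
{{{{{P}PP}}}P} ⇒ {{{{{}PP}}}P}   [P → ε]
{{{{{}PP}}}P} ⇒ {{{{{}P}}}P}   [P → ε]
{{{{{}P}}}P} ⇒ {{{{{}}}}P}   [P → ε]
{{{{{}}}}P} ⇒ {{{{{}}}}}   [P → ε]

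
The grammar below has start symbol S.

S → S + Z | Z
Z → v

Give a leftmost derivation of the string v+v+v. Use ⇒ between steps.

S ⇒ S+Z ⇒ S+Z+Z ⇒ Z+Z+Z ⇒ v+Z+Z ⇒ v+v+Z ⇒ v+v+v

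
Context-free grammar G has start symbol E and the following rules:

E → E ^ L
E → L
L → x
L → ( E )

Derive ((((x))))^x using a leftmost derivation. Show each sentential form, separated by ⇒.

E⇒E^L⇒L^L⇒(E)^L⇒(L)^L⇒((E))^L⇒((L))^L⇒(((E)))^L⇒(((L)))^L⇒((((E))))^L⇒((((L))))^L⇒((((x))))^L⇒((((x))))^x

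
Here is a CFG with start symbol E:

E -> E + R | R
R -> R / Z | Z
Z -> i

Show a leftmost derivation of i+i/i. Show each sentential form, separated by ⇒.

E ⇒ E+R ⇒ R+R ⇒ Z+R ⇒ i+R ⇒ i+R/Z ⇒ i+Z/Z ⇒ i+i/Z ⇒ i+i/i

E ⇒ E+R   [E -> E + R]
E+R ⇒ R+R   [E -> R]
R+R ⇒ Z+R   [R -> Z]
Z+R ⇒ i+R   [Z -> i]
i+R ⇒ i+R/Z   [R -> R / Z]
i+R/Z ⇒ i+Z/Z   [R -> Z]
i+Z/Z ⇒ i+i/Z   [Z -> i]
i+i/Z ⇒ i+i/i   [Z -> i]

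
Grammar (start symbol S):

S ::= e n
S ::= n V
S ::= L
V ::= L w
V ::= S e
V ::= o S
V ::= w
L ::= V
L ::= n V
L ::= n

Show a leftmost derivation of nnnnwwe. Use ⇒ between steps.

S ⇒ nV ⇒ nSe ⇒ nLe ⇒ nnVe ⇒ nnLwe ⇒ nnnVwe ⇒ nnnLwwe ⇒ nnnnwwe

S ⇒ nV   [S ::= n V]
nV ⇒ nSe   [V ::= S e]
nSe ⇒ nLe   [S ::= L]
nLe ⇒ nnVe   [L ::= n V]
nnVe ⇒ nnLwe   [V ::= L w]
nnLwe ⇒ nnnVwe   [L ::= n V]
nnnVwe ⇒ nnnLwwe   [V ::= L w]
nnnLwwe ⇒ nnnnwwe   [L ::= n]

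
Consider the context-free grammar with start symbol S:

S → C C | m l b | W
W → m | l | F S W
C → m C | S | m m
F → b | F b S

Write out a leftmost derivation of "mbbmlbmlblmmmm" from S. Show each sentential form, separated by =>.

S => CC => SC => CCC => mCCC => mSCC => mWCC => mFSWCC => mFbSSWCC => mbbSSWCC => mbbmlbSWCC => mbbmlbmlbWCC => mbbmlbmlblCC => mbbmlbmlblmmC => mbbmlbmlblmmmm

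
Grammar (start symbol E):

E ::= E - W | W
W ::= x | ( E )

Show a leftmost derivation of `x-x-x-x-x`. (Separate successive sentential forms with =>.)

E=>E-W=>E-W-W=>E-W-W-W=>E-W-W-W-W=>W-W-W-W-W=>x-W-W-W-W=>x-x-W-W-W=>x-x-x-W-W=>x-x-x-x-W=>x-x-x-x-x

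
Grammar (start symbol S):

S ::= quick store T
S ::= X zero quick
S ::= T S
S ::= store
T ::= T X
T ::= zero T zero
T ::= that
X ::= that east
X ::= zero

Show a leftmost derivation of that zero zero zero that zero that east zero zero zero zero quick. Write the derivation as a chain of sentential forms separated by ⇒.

S ⇒ T S   [S ::= T S]
T S ⇒ T X S   [T ::= T X]
T X S ⇒ that X S   [T ::= that]
that X S ⇒ that zero S   [X ::= zero]
that zero S ⇒ that zero T S   [S ::= T S]
that zero T S ⇒ that zero zero T zero S   [T ::= zero T zero]
that zero zero T zero S ⇒ that zero zero zero T zero zero S   [T ::= zero T zero]
that zero zero zero T zero zero S ⇒ that zero zero zero T X zero zero S   [T ::= T X]
that zero zero zero T X zero zero S ⇒ that zero zero zero T X X zero zero S   [T ::= T X]
that zero zero zero T X X zero zero S ⇒ that zero zero zero that X X zero zero S   [T ::= that]
that zero zero zero that X X zero zero S ⇒ that zero zero zero that zero X zero zero S   [X ::= zero]
that zero zero zero that zero X zero zero S ⇒ that zero zero zero that zero that east zero zero S   [X ::= that east]
that zero zero zero that zero that east zero zero S ⇒ that zero zero zero that zero that east zero zero X zero quick   [S ::= X zero quick]
that zero zero zero that zero that east zero zero X zero quick ⇒ that zero zero zero that zero that east zero zero zero zero quick   [X ::= zero]

S ⇒ T S ⇒ T X S ⇒ that X S ⇒ that zero S ⇒ that zero T S ⇒ that zero zero T zero S ⇒ that zero zero zero T zero zero S ⇒ that zero zero zero T X zero zero S ⇒ that zero zero zero T X X zero zero S ⇒ that zero zero zero that X X zero zero S ⇒ that zero zero zero that zero X zero zero S ⇒ that zero zero zero that zero that east zero zero S ⇒ that zero zero zero that zero that east zero zero X zero quick ⇒ that zero zero zero that zero that east zero zero zero zero quick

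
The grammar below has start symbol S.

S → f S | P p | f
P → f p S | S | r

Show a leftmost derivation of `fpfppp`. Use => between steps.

S => Pp   [S → P p]
Pp => Sp   [P → S]
Sp => Ppp   [S → P p]
Ppp => fpSpp   [P → f p S]
fpSpp => fpPppp   [S → P p]
fpPppp => fpSppp   [P → S]
fpSppp => fpfppp   [S → f]

S=>Pp=>Sp=>Ppp=>fpSpp=>fpPppp=>fpSppp=>fpfppp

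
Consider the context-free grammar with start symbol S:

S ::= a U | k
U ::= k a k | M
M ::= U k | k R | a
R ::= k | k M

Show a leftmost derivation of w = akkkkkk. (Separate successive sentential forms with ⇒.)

S ⇒ aU ⇒ aM ⇒ akR ⇒ akkM ⇒ akkkR ⇒ akkkkM ⇒ akkkkkR ⇒ akkkkkk

S ⇒ aU   [S ::= a U]
aU ⇒ aM   [U ::= M]
aM ⇒ akR   [M ::= k R]
akR ⇒ akkM   [R ::= k M]
akkM ⇒ akkkR   [M ::= k R]
akkkR ⇒ akkkkM   [R ::= k M]
akkkkM ⇒ akkkkkR   [M ::= k R]
akkkkkR ⇒ akkkkkk   [R ::= k]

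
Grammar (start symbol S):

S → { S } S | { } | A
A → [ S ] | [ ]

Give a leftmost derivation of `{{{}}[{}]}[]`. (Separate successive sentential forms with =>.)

S => {S}S => {{S}S}S => {{{}}S}S => {{{}}A}S => {{{}}[S]}S => {{{}}[{}]}S => {{{}}[{}]}A => {{{}}[{}]}[]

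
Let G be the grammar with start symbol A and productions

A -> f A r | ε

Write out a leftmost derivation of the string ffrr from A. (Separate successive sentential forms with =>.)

A => fAr => ffArr => ffrr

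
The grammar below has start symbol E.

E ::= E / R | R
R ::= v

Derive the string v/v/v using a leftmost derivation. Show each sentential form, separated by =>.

E => E/R => E/R/R => R/R/R => v/R/R => v/v/R => v/v/v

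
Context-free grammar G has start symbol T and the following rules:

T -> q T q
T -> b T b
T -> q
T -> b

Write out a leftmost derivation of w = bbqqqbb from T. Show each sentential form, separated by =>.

T => bTb   [T -> b T b]
bTb => bbTbb   [T -> b T b]
bbTbb => bbqTqbb   [T -> q T q]
bbqTqbb => bbqqqbb   [T -> q]

T=>bTb=>bbTbb=>bbqTqbb=>bbqqqbb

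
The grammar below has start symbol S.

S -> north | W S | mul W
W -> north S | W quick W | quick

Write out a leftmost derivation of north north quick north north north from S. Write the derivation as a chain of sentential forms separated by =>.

S => W S   [S -> W S]
W S => north S S   [W -> north S]
north S S => north W S S   [S -> W S]
north W S S => north north S S S   [W -> north S]
north north S S S => north north W S S S   [S -> W S]
north north W S S S => north north quick S S S   [W -> quick]
north north quick S S S => north north quick north S S   [S -> north]
north north quick north S S => north north quick north north S   [S -> north]
north north quick north north S => north north quick north north north   [S -> north]

S => W S => north S S => north W S S => north north S S S => north north W S S S => north north quick S S S => north north quick north S S => north north quick north north S => north north quick north north north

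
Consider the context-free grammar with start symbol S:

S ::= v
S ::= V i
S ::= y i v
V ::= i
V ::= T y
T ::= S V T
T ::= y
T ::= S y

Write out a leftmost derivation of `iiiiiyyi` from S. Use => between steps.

S => Vi   [S ::= V i]
Vi => Tyi   [V ::= T y]
Tyi => SVTyi   [T ::= S V T]
SVTyi => ViVTyi   [S ::= V i]
ViVTyi => iiVTyi   [V ::= i]
iiVTyi => iiiTyi   [V ::= i]
iiiTyi => iiiSyyi   [T ::= S y]
iiiSyyi => iiiViyyi   [S ::= V i]
iiiViyyi => iiiiiyyi   [V ::= i]

S=>Vi=>Tyi=>SVTyi=>ViVTyi=>iiVTyi=>iiiTyi=>iiiSyyi=>iiiViyyi=>iiiiiyyi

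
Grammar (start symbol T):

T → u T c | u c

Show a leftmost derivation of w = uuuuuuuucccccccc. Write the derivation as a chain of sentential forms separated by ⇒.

T ⇒ uTc ⇒ uuTcc ⇒ uuuTccc ⇒ uuuuTcccc ⇒ uuuuuTccccc ⇒ uuuuuuTcccccc ⇒ uuuuuuuTccccccc ⇒ uuuuuuuucccccccc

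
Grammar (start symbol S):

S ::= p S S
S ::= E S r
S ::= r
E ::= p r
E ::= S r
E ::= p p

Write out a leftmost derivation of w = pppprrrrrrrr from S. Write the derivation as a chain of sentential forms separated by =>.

S => pSS   [S ::= p S S]
pSS => ppSSS   [S ::= p S S]
ppSSS => pppSSSS   [S ::= p S S]
pppSSSS => pppESrSSS   [S ::= E S r]
pppESrSSS => pppSrSrSSS   [E ::= S r]
pppSrSrSSS => ppppSSrSrSSS   [S ::= p S S]
ppppSSrSrSSS => pppprSrSrSSS   [S ::= r]
pppprSrSrSSS => pppprrrSrSSS   [S ::= r]
pppprrrSrSSS => pppprrrrrSSS   [S ::= r]
pppprrrrrSSS => pppprrrrrrSS   [S ::= r]
pppprrrrrrSS => pppprrrrrrrS   [S ::= r]
pppprrrrrrrS => pppprrrrrrrr   [S ::= r]

S=>pSS=>ppSSS=>pppSSSS=>pppESrSSS=>pppSrSrSSS=>ppppSSrSrSSS=>pppprSrSrSSS=>pppprrrSrSSS=>pppprrrrrSSS=>pppprrrrrrSS=>pppprrrrrrrS=>pppprrrrrrrr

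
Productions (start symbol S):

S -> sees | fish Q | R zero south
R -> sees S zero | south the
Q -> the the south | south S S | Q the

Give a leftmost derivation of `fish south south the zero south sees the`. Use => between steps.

S => fish Q => fish Q the => fish south S S the => fish south R zero south S the => fish south south the zero south S the => fish south south the zero south sees the

S => fish Q   [S -> fish Q]
fish Q => fish Q the   [Q -> Q the]
fish Q the => fish south S S the   [Q -> south S S]
fish south S S the => fish south R zero south S the   [S -> R zero south]
fish south R zero south S the => fish south south the zero south S the   [R -> south the]
fish south south the zero south S the => fish south south the zero south sees the   [S -> sees]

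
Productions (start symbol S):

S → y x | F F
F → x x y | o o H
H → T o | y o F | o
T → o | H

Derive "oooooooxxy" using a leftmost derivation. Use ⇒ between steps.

S ⇒ FF ⇒ ooHF ⇒ ooToF ⇒ ooHoF ⇒ ooTooF ⇒ ooHooF ⇒ ooToooF ⇒ ooHoooF ⇒ ooTooooF ⇒ ooHooooF ⇒ oooooooF ⇒ oooooooxxy

S ⇒ FF   [S → F F]
FF ⇒ ooHF   [F → o o H]
ooHF ⇒ ooToF   [H → T o]
ooToF ⇒ ooHoF   [T → H]
ooHoF ⇒ ooTooF   [H → T o]
ooTooF ⇒ ooHooF   [T → H]
ooHooF ⇒ ooToooF   [H → T o]
ooToooF ⇒ ooHoooF   [T → H]
ooHoooF ⇒ ooTooooF   [H → T o]
ooTooooF ⇒ ooHooooF   [T → H]
ooHooooF ⇒ oooooooF   [H → o]
oooooooF ⇒ oooooooxxy   [F → x x y]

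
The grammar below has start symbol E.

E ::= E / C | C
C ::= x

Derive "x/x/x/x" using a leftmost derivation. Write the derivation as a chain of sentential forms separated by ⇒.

E ⇒ E/C   [E ::= E / C]
E/C ⇒ E/C/C   [E ::= E / C]
E/C/C ⇒ E/C/C/C   [E ::= E / C]
E/C/C/C ⇒ C/C/C/C   [E ::= C]
C/C/C/C ⇒ x/C/C/C   [C ::= x]
x/C/C/C ⇒ x/x/C/C   [C ::= x]
x/x/C/C ⇒ x/x/x/C   [C ::= x]
x/x/x/C ⇒ x/x/x/x   [C ::= x]

E ⇒ E/C ⇒ E/C/C ⇒ E/C/C/C ⇒ C/C/C/C ⇒ x/C/C/C ⇒ x/x/C/C ⇒ x/x/x/C ⇒ x/x/x/x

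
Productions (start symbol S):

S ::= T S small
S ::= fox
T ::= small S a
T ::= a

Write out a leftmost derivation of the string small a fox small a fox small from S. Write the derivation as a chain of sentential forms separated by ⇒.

S ⇒ T S small   [S ::= T S small]
T S small ⇒ small S a S small   [T ::= small S a]
small S a S small ⇒ small T S small a S small   [S ::= T S small]
small T S small a S small ⇒ small a S small a S small   [T ::= a]
small a S small a S small ⇒ small a fox small a S small   [S ::= fox]
small a fox small a S small ⇒ small a fox small a fox small   [S ::= fox]

S ⇒ T S small ⇒ small S a S small ⇒ small T S small a S small ⇒ small a S small a S small ⇒ small a fox small a S small ⇒ small a fox small a fox small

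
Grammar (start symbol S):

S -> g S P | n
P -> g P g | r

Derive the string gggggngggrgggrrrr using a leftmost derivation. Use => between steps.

S=>gSP=>ggSPP=>gggSPPP=>ggggSPPPP=>gggggSPPPPP=>gggggnPPPPP=>gggggngPgPPPP=>gggggnggPggPPPP=>gggggngggPgggPPPP=>gggggngggrgggPPPP=>gggggngggrgggrPPP=>gggggngggrgggrrPP=>gggggngggrgggrrrP=>gggggngggrgggrrrr

S => gSP   [S -> g S P]
gSP => ggSPP   [S -> g S P]
ggSPP => gggSPPP   [S -> g S P]
gggSPPP => ggggSPPPP   [S -> g S P]
ggggSPPPP => gggggSPPPPP   [S -> g S P]
gggggSPPPPP => gggggnPPPPP   [S -> n]
gggggnPPPPP => gggggngPgPPPP   [P -> g P g]
gggggngPgPPPP => gggggnggPggPPPP   [P -> g P g]
gggggnggPggPPPP => gggggngggPgggPPPP   [P -> g P g]
gggggngggPgggPPPP => gggggngggrgggPPPP   [P -> r]
gggggngggrgggPPPP => gggggngggrgggrPPP   [P -> r]
gggggngggrgggrPPP => gggggngggrgggrrPP   [P -> r]
gggggngggrgggrrPP => gggggngggrgggrrrP   [P -> r]
gggggngggrgggrrrP => gggggngggrgggrrrr   [P -> r]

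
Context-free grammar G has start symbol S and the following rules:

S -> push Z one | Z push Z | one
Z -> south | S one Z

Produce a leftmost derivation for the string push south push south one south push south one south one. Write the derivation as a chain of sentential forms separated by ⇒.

S ⇒ push Z one ⇒ push S one Z one ⇒ push Z push Z one Z one ⇒ push south push Z one Z one ⇒ push south push south one Z one ⇒ push south push south one S one Z one ⇒ push south push south one Z push Z one Z one ⇒ push south push south one south push Z one Z one ⇒ push south push south one south push south one Z one ⇒ push south push south one south push south one south one

S ⇒ push Z one   [S -> push Z one]
push Z one ⇒ push S one Z one   [Z -> S one Z]
push S one Z one ⇒ push Z push Z one Z one   [S -> Z push Z]
push Z push Z one Z one ⇒ push south push Z one Z one   [Z -> south]
push south push Z one Z one ⇒ push south push south one Z one   [Z -> south]
push south push south one Z one ⇒ push south push south one S one Z one   [Z -> S one Z]
push south push south one S one Z one ⇒ push south push south one Z push Z one Z one   [S -> Z push Z]
push south push south one Z push Z one Z one ⇒ push south push south one south push Z one Z one   [Z -> south]
push south push south one south push Z one Z one ⇒ push south push south one south push south one Z one   [Z -> south]
push south push south one south push south one Z one ⇒ push south push south one south push south one south one   [Z -> south]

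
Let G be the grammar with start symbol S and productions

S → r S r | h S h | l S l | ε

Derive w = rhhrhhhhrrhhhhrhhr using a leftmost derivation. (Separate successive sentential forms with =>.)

S => rSr   [S → r S r]
rSr => rhShr   [S → h S h]
rhShr => rhhShhr   [S → h S h]
rhhShhr => rhhrSrhhr   [S → r S r]
rhhrSrhhr => rhhrhShrhhr   [S → h S h]
rhhrhShrhhr => rhhrhhShhrhhr   [S → h S h]
rhhrhhShhrhhr => rhhrhhhShhhrhhr   [S → h S h]
rhhrhhhShhhrhhr => rhhrhhhhShhhhrhhr   [S → h S h]
rhhrhhhhShhhhrhhr => rhhrhhhhrSrhhhhrhhr   [S → r S r]
rhhrhhhhrSrhhhhrhhr => rhhrhhhhrrhhhhrhhr   [S → ε]

S=>rSr=>rhShr=>rhhShhr=>rhhrSrhhr=>rhhrhShrhhr=>rhhrhhShhrhhr=>rhhrhhhShhhrhhr=>rhhrhhhhShhhhrhhr=>rhhrhhhhrSrhhhhrhhr=>rhhrhhhhrrhhhhrhhr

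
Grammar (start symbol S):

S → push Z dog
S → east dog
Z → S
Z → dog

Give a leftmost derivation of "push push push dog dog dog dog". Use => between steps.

S => push Z dog => push S dog => push push Z dog dog => push push S dog dog => push push push Z dog dog dog => push push push dog dog dog dog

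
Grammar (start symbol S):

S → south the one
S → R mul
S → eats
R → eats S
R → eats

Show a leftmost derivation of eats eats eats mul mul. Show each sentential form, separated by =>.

S => R mul => eats S mul => eats R mul mul => eats eats S mul mul => eats eats eats mul mul

S => R mul   [S → R mul]
R mul => eats S mul   [R → eats S]
eats S mul => eats R mul mul   [S → R mul]
eats R mul mul => eats eats S mul mul   [R → eats S]
eats eats S mul mul => eats eats eats mul mul   [S → eats]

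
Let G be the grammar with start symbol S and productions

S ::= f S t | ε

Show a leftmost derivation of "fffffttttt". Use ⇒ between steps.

S ⇒ fSt ⇒ ffStt ⇒ fffSttt ⇒ ffffStttt ⇒ fffffSttttt ⇒ fffffttttt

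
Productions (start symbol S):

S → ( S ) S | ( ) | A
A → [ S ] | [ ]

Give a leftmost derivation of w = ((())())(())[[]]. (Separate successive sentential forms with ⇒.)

S ⇒ (S)S   [S → ( S ) S]
(S)S ⇒ ((S)S)S   [S → ( S ) S]
((S)S)S ⇒ ((())S)S   [S → ( )]
((())S)S ⇒ ((())())S   [S → ( )]
((())())S ⇒ ((())())(S)S   [S → ( S ) S]
((())())(S)S ⇒ ((())())(())S   [S → ( )]
((())())(())S ⇒ ((())())(())A   [S → A]
((())())(())A ⇒ ((())())(())[S]   [A → [ S ]]
((())())(())[S] ⇒ ((())())(())[A]   [S → A]
((())())(())[A] ⇒ ((())())(())[[]]   [A → [ ]]

S⇒(S)S⇒((S)S)S⇒((())S)S⇒((())())S⇒((())())(S)S⇒((())())(())S⇒((())())(())A⇒((())())(())[S]⇒((())())(())[A]⇒((())())(())[[]]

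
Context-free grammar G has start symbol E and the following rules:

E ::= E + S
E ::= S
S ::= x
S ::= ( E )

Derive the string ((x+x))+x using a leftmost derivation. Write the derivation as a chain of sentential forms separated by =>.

E => E+S   [E ::= E + S]
E+S => S+S   [E ::= S]
S+S => (E)+S   [S ::= ( E )]
(E)+S => (S)+S   [E ::= S]
(S)+S => ((E))+S   [S ::= ( E )]
((E))+S => ((E+S))+S   [E ::= E + S]
((E+S))+S => ((S+S))+S   [E ::= S]
((S+S))+S => ((x+S))+S   [S ::= x]
((x+S))+S => ((x+x))+S   [S ::= x]
((x+x))+S => ((x+x))+x   [S ::= x]

E => E+S => S+S => (E)+S => (S)+S => ((E))+S => ((E+S))+S => ((S+S))+S => ((x+S))+S => ((x+x))+S => ((x+x))+x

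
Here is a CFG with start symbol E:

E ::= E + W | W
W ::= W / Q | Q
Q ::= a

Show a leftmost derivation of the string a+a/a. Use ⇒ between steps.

E ⇒ E+W   [E ::= E + W]
E+W ⇒ W+W   [E ::= W]
W+W ⇒ Q+W   [W ::= Q]
Q+W ⇒ a+W   [Q ::= a]
a+W ⇒ a+W/Q   [W ::= W / Q]
a+W/Q ⇒ a+Q/Q   [W ::= Q]
a+Q/Q ⇒ a+a/Q   [Q ::= a]
a+a/Q ⇒ a+a/a   [Q ::= a]

E⇒E+W⇒W+W⇒Q+W⇒a+W⇒a+W/Q⇒a+Q/Q⇒a+a/Q⇒a+a/a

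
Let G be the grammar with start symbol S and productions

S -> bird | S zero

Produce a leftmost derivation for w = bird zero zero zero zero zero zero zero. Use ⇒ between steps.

S ⇒ S zero ⇒ S zero zero ⇒ S zero zero zero ⇒ S zero zero zero zero ⇒ S zero zero zero zero zero ⇒ S zero zero zero zero zero zero ⇒ S zero zero zero zero zero zero zero ⇒ bird zero zero zero zero zero zero zero

S ⇒ S zero   [S -> S zero]
S zero ⇒ S zero zero   [S -> S zero]
S zero zero ⇒ S zero zero zero   [S -> S zero]
S zero zero zero ⇒ S zero zero zero zero   [S -> S zero]
S zero zero zero zero ⇒ S zero zero zero zero zero   [S -> S zero]
S zero zero zero zero zero ⇒ S zero zero zero zero zero zero   [S -> S zero]
S zero zero zero zero zero zero ⇒ S zero zero zero zero zero zero zero   [S -> S zero]
S zero zero zero zero zero zero zero ⇒ bird zero zero zero zero zero zero zero   [S -> bird]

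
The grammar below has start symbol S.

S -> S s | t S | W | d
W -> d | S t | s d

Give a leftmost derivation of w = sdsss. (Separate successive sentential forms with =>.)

S=>Ss=>Sss=>Ssss=>Wsss=>sdsss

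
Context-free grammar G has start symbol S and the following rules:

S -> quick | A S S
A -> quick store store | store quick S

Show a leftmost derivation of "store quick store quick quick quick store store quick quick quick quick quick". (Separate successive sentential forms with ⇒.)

S ⇒ A S S ⇒ store quick S S S ⇒ store quick A S S S S ⇒ store quick store quick S S S S S ⇒ store quick store quick quick S S S S ⇒ store quick store quick quick A S S S S S ⇒ store quick store quick quick quick store store S S S S S ⇒ store quick store quick quick quick store store quick S S S S ⇒ store quick store quick quick quick store store quick quick S S S ⇒ store quick store quick quick quick store store quick quick quick S S ⇒ store quick store quick quick quick store store quick quick quick quick S ⇒ store quick store quick quick quick store store quick quick quick quick quick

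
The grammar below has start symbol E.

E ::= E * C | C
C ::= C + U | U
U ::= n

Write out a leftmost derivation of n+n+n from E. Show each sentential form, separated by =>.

E => C   [E ::= C]
C => C+U   [C ::= C + U]
C+U => C+U+U   [C ::= C + U]
C+U+U => U+U+U   [C ::= U]
U+U+U => n+U+U   [U ::= n]
n+U+U => n+n+U   [U ::= n]
n+n+U => n+n+n   [U ::= n]

E=>C=>C+U=>C+U+U=>U+U+U=>n+U+U=>n+n+U=>n+n+n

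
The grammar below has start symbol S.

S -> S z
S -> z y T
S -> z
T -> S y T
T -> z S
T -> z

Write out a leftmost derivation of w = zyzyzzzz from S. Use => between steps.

S => Sz   [S -> S z]
Sz => Szz   [S -> S z]
Szz => Szzz   [S -> S z]
Szzz => zyTzzz   [S -> z y T]
zyTzzz => zySyTzzz   [T -> S y T]
zySyTzzz => zyzyTzzz   [S -> z]
zyzyTzzz => zyzyzzzz   [T -> z]

S => Sz => Szz => Szzz => zyTzzz => zySyTzzz => zyzyTzzz => zyzyzzzz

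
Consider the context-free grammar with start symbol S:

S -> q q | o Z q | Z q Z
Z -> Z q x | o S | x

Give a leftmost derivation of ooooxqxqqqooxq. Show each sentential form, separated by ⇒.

S ⇒ ZqZ ⇒ oSqZ ⇒ ooZqqZ ⇒ oooSqqZ ⇒ ooooZqqqZ ⇒ ooooZqxqqqZ ⇒ ooooxqxqqqZ ⇒ ooooxqxqqqoS ⇒ ooooxqxqqqooZq ⇒ ooooxqxqqqooxq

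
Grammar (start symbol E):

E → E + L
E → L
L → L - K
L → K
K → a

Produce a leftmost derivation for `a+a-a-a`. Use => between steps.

E => E+L => L+L => K+L => a+L => a+L-K => a+L-K-K => a+K-K-K => a+a-K-K => a+a-a-K => a+a-a-a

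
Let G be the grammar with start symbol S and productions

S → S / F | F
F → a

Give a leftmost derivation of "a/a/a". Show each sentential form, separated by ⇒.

S ⇒ S/F ⇒ S/F/F ⇒ F/F/F ⇒ a/F/F ⇒ a/a/F ⇒ a/a/a

S ⇒ S/F   [S → S / F]
S/F ⇒ S/F/F   [S → S / F]
S/F/F ⇒ F/F/F   [S → F]
F/F/F ⇒ a/F/F   [F → a]
a/F/F ⇒ a/a/F   [F → a]
a/a/F ⇒ a/a/a   [F → a]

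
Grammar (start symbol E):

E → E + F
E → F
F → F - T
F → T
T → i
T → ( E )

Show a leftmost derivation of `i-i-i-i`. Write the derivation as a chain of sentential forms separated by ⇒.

E ⇒ F ⇒ F-T ⇒ F-T-T ⇒ F-T-T-T ⇒ T-T-T-T ⇒ i-T-T-T ⇒ i-i-T-T ⇒ i-i-i-T ⇒ i-i-i-i

E ⇒ F   [E → F]
F ⇒ F-T   [F → F - T]
F-T ⇒ F-T-T   [F → F - T]
F-T-T ⇒ F-T-T-T   [F → F - T]
F-T-T-T ⇒ T-T-T-T   [F → T]
T-T-T-T ⇒ i-T-T-T   [T → i]
i-T-T-T ⇒ i-i-T-T   [T → i]
i-i-T-T ⇒ i-i-i-T   [T → i]
i-i-i-T ⇒ i-i-i-i   [T → i]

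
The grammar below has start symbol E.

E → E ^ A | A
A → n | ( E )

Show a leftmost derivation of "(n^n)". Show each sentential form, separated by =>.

E => A   [E → A]
A => (E)   [A → ( E )]
(E) => (E^A)   [E → E ^ A]
(E^A) => (A^A)   [E → A]
(A^A) => (n^A)   [A → n]
(n^A) => (n^n)   [A → n]

E=>A=>(E)=>(E^A)=>(A^A)=>(n^A)=>(n^n)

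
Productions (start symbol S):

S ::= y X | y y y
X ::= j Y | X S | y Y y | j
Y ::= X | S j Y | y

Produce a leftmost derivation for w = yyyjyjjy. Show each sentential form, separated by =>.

S => yX => yyYy => yySjYy => yyyXjYy => yyyjYjYy => yyyjyjYy => yyyjyjXy => yyyjyjjy

S => yX   [S ::= y X]
yX => yyYy   [X ::= y Y y]
yyYy => yySjYy   [Y ::= S j Y]
yySjYy => yyyXjYy   [S ::= y X]
yyyXjYy => yyyjYjYy   [X ::= j Y]
yyyjYjYy => yyyjyjYy   [Y ::= y]
yyyjyjYy => yyyjyjXy   [Y ::= X]
yyyjyjXy => yyyjyjjy   [X ::= j]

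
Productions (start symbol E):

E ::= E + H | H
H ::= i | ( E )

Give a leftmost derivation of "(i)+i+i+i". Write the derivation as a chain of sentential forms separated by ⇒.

E⇒E+H⇒E+H+H⇒E+H+H+H⇒H+H+H+H⇒(E)+H+H+H⇒(H)+H+H+H⇒(i)+H+H+H⇒(i)+i+H+H⇒(i)+i+i+H⇒(i)+i+i+i

E ⇒ E+H   [E ::= E + H]
E+H ⇒ E+H+H   [E ::= E + H]
E+H+H ⇒ E+H+H+H   [E ::= E + H]
E+H+H+H ⇒ H+H+H+H   [E ::= H]
H+H+H+H ⇒ (E)+H+H+H   [H ::= ( E )]
(E)+H+H+H ⇒ (H)+H+H+H   [E ::= H]
(H)+H+H+H ⇒ (i)+H+H+H   [H ::= i]
(i)+H+H+H ⇒ (i)+i+H+H   [H ::= i]
(i)+i+H+H ⇒ (i)+i+i+H   [H ::= i]
(i)+i+i+H ⇒ (i)+i+i+i   [H ::= i]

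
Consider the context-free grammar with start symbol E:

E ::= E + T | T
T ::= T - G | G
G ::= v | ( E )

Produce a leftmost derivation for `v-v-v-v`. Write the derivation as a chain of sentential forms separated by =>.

E => T => T-G => T-G-G => T-G-G-G => G-G-G-G => v-G-G-G => v-v-G-G => v-v-v-G => v-v-v-v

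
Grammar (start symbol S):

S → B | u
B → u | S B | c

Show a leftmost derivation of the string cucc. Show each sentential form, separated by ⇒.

S ⇒ B   [S → B]
B ⇒ SB   [B → S B]
SB ⇒ BB   [S → B]
BB ⇒ cB   [B → c]
cB ⇒ cSB   [B → S B]
cSB ⇒ cBB   [S → B]
cBB ⇒ cSBB   [B → S B]
cSBB ⇒ cuBB   [S → u]
cuBB ⇒ cucB   [B → c]
cucB ⇒ cucc   [B → c]

S ⇒ B ⇒ SB ⇒ BB ⇒ cB ⇒ cSB ⇒ cBB ⇒ cSBB ⇒ cuBB ⇒ cucB ⇒ cucc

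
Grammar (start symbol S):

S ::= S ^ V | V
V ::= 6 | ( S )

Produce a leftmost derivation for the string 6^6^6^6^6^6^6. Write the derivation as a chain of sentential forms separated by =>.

S => S^V => S^V^V => S^V^V^V => S^V^V^V^V => S^V^V^V^V^V => S^V^V^V^V^V^V => V^V^V^V^V^V^V => 6^V^V^V^V^V^V => 6^6^V^V^V^V^V => 6^6^6^V^V^V^V => 6^6^6^6^V^V^V => 6^6^6^6^6^V^V => 6^6^6^6^6^6^V => 6^6^6^6^6^6^6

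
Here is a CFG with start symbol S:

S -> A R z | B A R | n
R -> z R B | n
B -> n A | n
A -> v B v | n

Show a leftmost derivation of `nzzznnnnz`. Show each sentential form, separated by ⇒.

S⇒ARz⇒nRz⇒nzRBz⇒nzzRBBz⇒nzzzRBBBz⇒nzzznBBBz⇒nzzznnBBz⇒nzzznnnBz⇒nzzznnnnz

S ⇒ ARz   [S -> A R z]
ARz ⇒ nRz   [A -> n]
nRz ⇒ nzRBz   [R -> z R B]
nzRBz ⇒ nzzRBBz   [R -> z R B]
nzzRBBz ⇒ nzzzRBBBz   [R -> z R B]
nzzzRBBBz ⇒ nzzznBBBz   [R -> n]
nzzznBBBz ⇒ nzzznnBBz   [B -> n]
nzzznnBBz ⇒ nzzznnnBz   [B -> n]
nzzznnnBz ⇒ nzzznnnnz   [B -> n]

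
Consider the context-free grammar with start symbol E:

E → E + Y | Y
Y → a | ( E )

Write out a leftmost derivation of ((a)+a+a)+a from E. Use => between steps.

E=>E+Y=>Y+Y=>(E)+Y=>(E+Y)+Y=>(E+Y+Y)+Y=>(Y+Y+Y)+Y=>((E)+Y+Y)+Y=>((Y)+Y+Y)+Y=>((a)+Y+Y)+Y=>((a)+a+Y)+Y=>((a)+a+a)+Y=>((a)+a+a)+a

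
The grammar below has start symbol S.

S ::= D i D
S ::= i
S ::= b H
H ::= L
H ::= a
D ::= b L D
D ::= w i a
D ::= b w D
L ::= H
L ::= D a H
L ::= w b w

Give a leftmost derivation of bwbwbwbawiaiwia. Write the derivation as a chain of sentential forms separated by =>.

S=>DiD=>bwDiD=>bwbwDiD=>bwbwbwDiD=>bwbwbwbLDiD=>bwbwbwbHDiD=>bwbwbwbaDiD=>bwbwbwbawiaiD=>bwbwbwbawiaiwia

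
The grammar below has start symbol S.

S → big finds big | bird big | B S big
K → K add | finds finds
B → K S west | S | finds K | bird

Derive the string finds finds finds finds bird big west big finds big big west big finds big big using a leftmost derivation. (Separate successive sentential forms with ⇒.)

S ⇒ B S big ⇒ K S west S big ⇒ finds finds S west S big ⇒ finds finds B S big west S big ⇒ finds finds K S west S big west S big ⇒ finds finds finds finds S west S big west S big ⇒ finds finds finds finds bird big west S big west S big ⇒ finds finds finds finds bird big west big finds big big west S big ⇒ finds finds finds finds bird big west big finds big big west big finds big big

S ⇒ B S big   [S → B S big]
B S big ⇒ K S west S big   [B → K S west]
K S west S big ⇒ finds finds S west S big   [K → finds finds]
finds finds S west S big ⇒ finds finds B S big west S big   [S → B S big]
finds finds B S big west S big ⇒ finds finds K S west S big west S big   [B → K S west]
finds finds K S west S big west S big ⇒ finds finds finds finds S west S big west S big   [K → finds finds]
finds finds finds finds S west S big west S big ⇒ finds finds finds finds bird big west S big west S big   [S → bird big]
finds finds finds finds bird big west S big west S big ⇒ finds finds finds finds bird big west big finds big big west S big   [S → big finds big]
finds finds finds finds bird big west big finds big big west S big ⇒ finds finds finds finds bird big west big finds big big west big finds big big   [S → big finds big]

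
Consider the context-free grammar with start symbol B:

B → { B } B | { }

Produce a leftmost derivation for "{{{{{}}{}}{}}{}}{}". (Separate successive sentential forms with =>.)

B => {B}B => {{B}B}B => {{{B}B}B}B => {{{{B}B}B}B}B => {{{{{}}B}B}B}B => {{{{{}}{}}B}B}B => {{{{{}}{}}{}}B}B => {{{{{}}{}}{}}{}}B => {{{{{}}{}}{}}{}}{}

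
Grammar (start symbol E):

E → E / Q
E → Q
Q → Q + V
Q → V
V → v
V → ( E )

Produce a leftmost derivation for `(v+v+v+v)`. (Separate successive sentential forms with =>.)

E => Q => V => (E) => (Q) => (Q+V) => (Q+V+V) => (Q+V+V+V) => (V+V+V+V) => (v+V+V+V) => (v+v+V+V) => (v+v+v+V) => (v+v+v+v)

E => Q   [E → Q]
Q => V   [Q → V]
V => (E)   [V → ( E )]
(E) => (Q)   [E → Q]
(Q) => (Q+V)   [Q → Q + V]
(Q+V) => (Q+V+V)   [Q → Q + V]
(Q+V+V) => (Q+V+V+V)   [Q → Q + V]
(Q+V+V+V) => (V+V+V+V)   [Q → V]
(V+V+V+V) => (v+V+V+V)   [V → v]
(v+V+V+V) => (v+v+V+V)   [V → v]
(v+v+V+V) => (v+v+v+V)   [V → v]
(v+v+v+V) => (v+v+v+v)   [V → v]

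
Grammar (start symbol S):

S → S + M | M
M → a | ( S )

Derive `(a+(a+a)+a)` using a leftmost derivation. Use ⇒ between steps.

S⇒M⇒(S)⇒(S+M)⇒(S+M+M)⇒(M+M+M)⇒(a+M+M)⇒(a+(S)+M)⇒(a+(S+M)+M)⇒(a+(M+M)+M)⇒(a+(a+M)+M)⇒(a+(a+a)+M)⇒(a+(a+a)+a)

S ⇒ M   [S → M]
M ⇒ (S)   [M → ( S )]
(S) ⇒ (S+M)   [S → S + M]
(S+M) ⇒ (S+M+M)   [S → S + M]
(S+M+M) ⇒ (M+M+M)   [S → M]
(M+M+M) ⇒ (a+M+M)   [M → a]
(a+M+M) ⇒ (a+(S)+M)   [M → ( S )]
(a+(S)+M) ⇒ (a+(S+M)+M)   [S → S + M]
(a+(S+M)+M) ⇒ (a+(M+M)+M)   [S → M]
(a+(M+M)+M) ⇒ (a+(a+M)+M)   [M → a]
(a+(a+M)+M) ⇒ (a+(a+a)+M)   [M → a]
(a+(a+a)+M) ⇒ (a+(a+a)+a)   [M → a]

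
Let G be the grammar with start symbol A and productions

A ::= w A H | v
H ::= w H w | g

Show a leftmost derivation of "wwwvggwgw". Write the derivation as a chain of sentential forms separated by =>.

A => wAH   [A ::= w A H]
wAH => wwAHH   [A ::= w A H]
wwAHH => wwwAHHH   [A ::= w A H]
wwwAHHH => wwwvHHH   [A ::= v]
wwwvHHH => wwwvgHH   [H ::= g]
wwwvgHH => wwwvggH   [H ::= g]
wwwvggH => wwwvggwHw   [H ::= w H w]
wwwvggwHw => wwwvggwgw   [H ::= g]

A => wAH => wwAHH => wwwAHHH => wwwvHHH => wwwvgHH => wwwvggH => wwwvggwHw => wwwvggwgw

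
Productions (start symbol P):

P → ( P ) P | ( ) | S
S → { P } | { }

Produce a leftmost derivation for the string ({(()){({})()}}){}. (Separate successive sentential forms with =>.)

P=>(P)P=>(S)P=>({P})P=>({(P)P})P=>({(())P})P=>({(())S})P=>({(()){P}})P=>({(()){(P)P}})P=>({(()){(S)P}})P=>({(()){({})P}})P=>({(()){({})()}})P=>({(()){({})()}})S=>({(()){({})()}}){}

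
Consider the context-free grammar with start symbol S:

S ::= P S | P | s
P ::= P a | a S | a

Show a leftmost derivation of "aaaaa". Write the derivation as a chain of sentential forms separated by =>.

S => PS   [S ::= P S]
PS => aS   [P ::= a]
aS => aP   [S ::= P]
aP => aaS   [P ::= a S]
aaS => aaP   [S ::= P]
aaP => aaaS   [P ::= a S]
aaaS => aaaP   [S ::= P]
aaaP => aaaPa   [P ::= P a]
aaaPa => aaaaa   [P ::= a]

S => PS => aS => aP => aaS => aaP => aaaS => aaaP => aaaPa => aaaaa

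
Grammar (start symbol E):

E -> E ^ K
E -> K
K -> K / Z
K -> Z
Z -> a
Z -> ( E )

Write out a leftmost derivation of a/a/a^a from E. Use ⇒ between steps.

E⇒E^K⇒K^K⇒K/Z^K⇒K/Z/Z^K⇒Z/Z/Z^K⇒a/Z/Z^K⇒a/a/Z^K⇒a/a/a^K⇒a/a/a^Z⇒a/a/a^a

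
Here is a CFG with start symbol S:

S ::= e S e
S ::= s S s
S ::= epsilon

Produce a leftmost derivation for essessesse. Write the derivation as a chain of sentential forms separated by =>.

S => eSe => esSse => essSsse => esseSesse => essesSsesse => essessesse

S => eSe   [S ::= e S e]
eSe => esSse   [S ::= s S s]
esSse => essSsse   [S ::= s S s]
essSsse => esseSesse   [S ::= e S e]
esseSesse => essesSsesse   [S ::= s S s]
essesSsesse => essessesse   [S ::= epsilon]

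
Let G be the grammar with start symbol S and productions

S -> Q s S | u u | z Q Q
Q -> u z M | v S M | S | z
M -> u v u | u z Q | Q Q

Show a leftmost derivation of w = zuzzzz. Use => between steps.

S=>zQQ=>zuzMQ=>zuzQQQ=>zuzzQQ=>zuzzzQ=>zuzzzz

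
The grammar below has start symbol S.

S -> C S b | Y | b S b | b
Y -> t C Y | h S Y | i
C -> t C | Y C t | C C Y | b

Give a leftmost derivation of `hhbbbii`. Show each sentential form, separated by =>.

S => Y => hSY => hYY => hhSYY => hhCSbYY => hhbSbYY => hhbbbYY => hhbbbiY => hhbbbii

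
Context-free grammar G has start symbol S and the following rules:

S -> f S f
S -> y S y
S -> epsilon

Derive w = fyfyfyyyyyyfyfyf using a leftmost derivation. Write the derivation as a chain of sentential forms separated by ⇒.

S ⇒ fSf   [S -> f S f]
fSf ⇒ fySyf   [S -> y S y]
fySyf ⇒ fyfSfyf   [S -> f S f]
fyfSfyf ⇒ fyfySyfyf   [S -> y S y]
fyfySyfyf ⇒ fyfyfSfyfyf   [S -> f S f]
fyfyfSfyfyf ⇒ fyfyfySyfyfyf   [S -> y S y]
fyfyfySyfyfyf ⇒ fyfyfyySyyfyfyf   [S -> y S y]
fyfyfyySyyfyfyf ⇒ fyfyfyyySyyyfyfyf   [S -> y S y]
fyfyfyyySyyyfyfyf ⇒ fyfyfyyyyyyfyfyf   [S -> epsilon]

S⇒fSf⇒fySyf⇒fyfSfyf⇒fyfySyfyf⇒fyfyfSfyfyf⇒fyfyfySyfyfyf⇒fyfyfyySyyfyfyf⇒fyfyfyyySyyyfyfyf⇒fyfyfyyyyyyfyfyf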